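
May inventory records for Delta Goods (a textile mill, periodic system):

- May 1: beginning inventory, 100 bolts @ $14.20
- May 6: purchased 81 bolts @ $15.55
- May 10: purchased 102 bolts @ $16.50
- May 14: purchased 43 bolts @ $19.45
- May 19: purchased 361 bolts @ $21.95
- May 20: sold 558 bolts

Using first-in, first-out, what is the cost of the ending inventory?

May 20, 558 sold [FIFO — oldest first]: 100 @ $14.20 + 81 @ $15.55 + 102 @ $16.50 + 43 @ $19.45 + 232 @ $21.95 = $10,291.30
Ending inventory: 129 @ $21.95 = $2,831.55
Check: goods available $13,122.85 = COGS $10,291.30 + ending $2,831.55

Ending inventory = $2,831.55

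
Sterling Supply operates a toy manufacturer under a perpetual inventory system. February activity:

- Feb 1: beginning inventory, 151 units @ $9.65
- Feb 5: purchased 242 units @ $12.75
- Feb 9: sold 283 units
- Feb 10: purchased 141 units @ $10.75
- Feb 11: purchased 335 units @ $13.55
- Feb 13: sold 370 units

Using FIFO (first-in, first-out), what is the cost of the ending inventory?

Feb 9, 283 sold [FIFO — oldest first]: 151 @ $9.65 + 132 @ $12.75 = $3,140.15
Feb 13, 370 sold [FIFO — oldest first]: 110 @ $12.75 + 141 @ $10.75 + 119 @ $13.55 = $4,530.70
Total COGS = $3,140.15 + $4,530.70 = $7,670.85
Ending inventory: 216 @ $13.55 = $2,926.80

Ending inventory = $2,926.80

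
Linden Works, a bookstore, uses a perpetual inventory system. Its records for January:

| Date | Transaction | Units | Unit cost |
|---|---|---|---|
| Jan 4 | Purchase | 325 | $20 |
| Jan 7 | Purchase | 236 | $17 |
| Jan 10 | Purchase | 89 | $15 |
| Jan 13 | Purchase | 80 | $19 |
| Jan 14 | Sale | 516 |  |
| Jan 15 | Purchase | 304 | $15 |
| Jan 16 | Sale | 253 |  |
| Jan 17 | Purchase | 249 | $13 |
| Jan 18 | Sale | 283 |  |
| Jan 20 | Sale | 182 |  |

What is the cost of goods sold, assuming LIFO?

Jan 14, 516 sold [LIFO — newest first]: 80 @ $19 + 89 @ $15 + 236 @ $17 + 111 @ $20 = $9,087
Jan 16, 253 sold [LIFO — newest first]: 253 @ $15 = $3,795
Jan 18, 283 sold [LIFO — newest first]: 249 @ $13 + 34 @ $15 = $3,747
Jan 20, 182 sold [LIFO — newest first]: 17 @ $15 + 165 @ $20 = $3,555
Total COGS = $9,087 + $3,795 + $3,747 + $3,555 = $20,184
Ending inventory: 49 @ $20 = $980
Check: goods available $21,164 = COGS $20,184 + ending $980

COGS = $20,184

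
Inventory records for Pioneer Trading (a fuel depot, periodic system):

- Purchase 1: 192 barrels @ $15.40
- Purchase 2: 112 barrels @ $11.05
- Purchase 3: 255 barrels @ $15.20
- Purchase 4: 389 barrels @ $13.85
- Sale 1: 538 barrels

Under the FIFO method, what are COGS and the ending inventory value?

COGS = $7,751.20; ending inventory = $5,706.85

Sale 1 (538) [FIFO — oldest first]: 192 @ $15.40 + 112 @ $11.05 + 234 @ $15.20 = $7,751.20
Ending inventory: 21 @ $15.20 + 389 @ $13.85 = $5,706.85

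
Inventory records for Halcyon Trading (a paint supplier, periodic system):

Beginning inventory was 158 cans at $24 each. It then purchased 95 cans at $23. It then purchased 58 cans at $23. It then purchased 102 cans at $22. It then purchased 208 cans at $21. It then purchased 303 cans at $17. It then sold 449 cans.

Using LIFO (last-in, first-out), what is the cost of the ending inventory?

Sale 1 (449) [LIFO — newest first]: 303 @ $17 + 146 @ $21 = $8,217
Ending inventory: 158 @ $24 + 95 @ $23 + 58 @ $23 + 102 @ $22 + 62 @ $21 = $10,857

Ending inventory = $10,857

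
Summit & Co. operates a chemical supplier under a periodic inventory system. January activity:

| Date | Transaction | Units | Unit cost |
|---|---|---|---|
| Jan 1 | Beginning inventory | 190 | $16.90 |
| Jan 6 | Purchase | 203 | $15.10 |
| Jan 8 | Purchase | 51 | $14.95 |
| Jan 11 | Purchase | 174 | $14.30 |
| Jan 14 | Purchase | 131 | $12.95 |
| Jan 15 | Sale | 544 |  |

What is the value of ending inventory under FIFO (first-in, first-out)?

Ending inventory = $2,754.65

Jan 15, 544 sold [FIFO — oldest first]: 190 @ $16.90 + 203 @ $15.10 + 51 @ $14.95 + 100 @ $14.30 = $8,468.75
Ending inventory: 74 @ $14.30 + 131 @ $12.95 = $2,754.65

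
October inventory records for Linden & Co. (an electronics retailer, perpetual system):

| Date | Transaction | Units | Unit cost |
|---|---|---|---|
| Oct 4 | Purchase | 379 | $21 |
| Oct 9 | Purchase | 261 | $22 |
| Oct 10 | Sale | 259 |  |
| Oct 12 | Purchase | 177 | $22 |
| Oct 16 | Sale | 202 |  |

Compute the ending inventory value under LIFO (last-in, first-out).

Oct 10, 259 sold [LIFO — newest first]: 259 @ $22 = $5,698
Oct 16, 202 sold [LIFO — newest first]: 177 @ $22 + 2 @ $22 + 23 @ $21 = $4,421
Total COGS = $5,698 + $4,421 = $10,119
Ending inventory: 356 @ $21 = $7,476

Ending inventory = $7,476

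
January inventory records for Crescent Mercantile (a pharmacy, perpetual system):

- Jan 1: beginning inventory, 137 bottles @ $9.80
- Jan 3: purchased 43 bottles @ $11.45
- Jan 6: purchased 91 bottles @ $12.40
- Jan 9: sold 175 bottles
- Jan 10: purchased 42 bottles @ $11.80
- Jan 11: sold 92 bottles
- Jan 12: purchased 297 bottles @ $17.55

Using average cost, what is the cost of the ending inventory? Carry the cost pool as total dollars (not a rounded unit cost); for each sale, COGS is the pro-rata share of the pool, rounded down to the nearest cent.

Ending inventory = $5,727.47

After Jan 1: 137 on hand, pool $1,342.60 (≈ $9.8000 each)
After Jan 3: 180 on hand, pool $1,834.95 (≈ $10.1942 each)
After Jan 6: 271 on hand, pool $2,963.35 (≈ $10.9349 each)
Jan 9, sell 175: 175/271 × $2,963.35 → $1,913.60
After Jan 10: 138 on hand, pool $1,545.35 (≈ $11.1982 each)
Jan 11, sell 92: 92/138 × $1,545.35 → $1,030.23
After Jan 12: 343 on hand, pool $5,727.47 (≈ $16.6982 each)
Total COGS = $1,913.60 + $1,030.23 = $2,943.83
Ending inventory (cost pool remaining) = $5,727.47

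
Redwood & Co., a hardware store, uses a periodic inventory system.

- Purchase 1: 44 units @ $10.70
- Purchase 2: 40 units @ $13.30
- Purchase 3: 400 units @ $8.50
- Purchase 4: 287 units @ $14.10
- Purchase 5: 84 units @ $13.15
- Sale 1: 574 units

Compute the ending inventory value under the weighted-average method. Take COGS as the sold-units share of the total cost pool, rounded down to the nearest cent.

Sale 1, sell 574: 574/855 × $9,554.10 → $6,414.09
Ending inventory (cost pool remaining) = $3,140.01
Check: goods available $9,554.10 = COGS $6,414.09 + ending $3,140.01

Ending inventory = $3,140.01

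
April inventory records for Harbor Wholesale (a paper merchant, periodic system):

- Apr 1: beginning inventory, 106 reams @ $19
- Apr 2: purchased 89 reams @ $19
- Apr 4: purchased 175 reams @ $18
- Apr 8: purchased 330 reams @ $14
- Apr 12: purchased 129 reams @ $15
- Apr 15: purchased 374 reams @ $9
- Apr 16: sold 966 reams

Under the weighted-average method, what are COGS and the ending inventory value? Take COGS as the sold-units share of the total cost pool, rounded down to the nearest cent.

COGS = $13,471.00; ending inventory = $3,305.00

Apr 16, sell 966: 966/1203 × $16,776.00 → $13,471.00
Ending inventory (cost pool remaining) = $3,305.00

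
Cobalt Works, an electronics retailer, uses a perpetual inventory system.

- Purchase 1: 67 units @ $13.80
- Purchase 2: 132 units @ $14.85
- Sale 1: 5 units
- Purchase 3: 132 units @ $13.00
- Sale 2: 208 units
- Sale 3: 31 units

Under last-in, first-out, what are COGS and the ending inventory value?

Sale 1 (5) [LIFO — newest first]: 5 @ $14.85 = $74.25
Sale 2 (208) [LIFO — newest first]: 132 @ $13.00 + 76 @ $14.85 = $2,844.60
Sale 3 (31) [LIFO — newest first]: 31 @ $14.85 = $460.35
Total COGS = $74.25 + $2,844.60 + $460.35 = $3,379.20
Ending inventory: 67 @ $13.80 + 20 @ $14.85 = $1,221.60
Check: goods available $4,600.80 = COGS $3,379.20 + ending $1,221.60

COGS = $3,379.20; ending inventory = $1,221.60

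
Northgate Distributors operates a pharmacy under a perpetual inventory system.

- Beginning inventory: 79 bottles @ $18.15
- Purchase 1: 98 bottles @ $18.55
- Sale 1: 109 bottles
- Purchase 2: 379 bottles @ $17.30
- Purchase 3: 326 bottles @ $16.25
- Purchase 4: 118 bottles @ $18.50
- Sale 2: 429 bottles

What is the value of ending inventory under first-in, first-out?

Sale 1 (109) [FIFO — oldest first]: 79 @ $18.15 + 30 @ $18.55 = $1,990.35
Sale 2 (429) [FIFO — oldest first]: 68 @ $18.55 + 361 @ $17.30 = $7,506.70
Total COGS = $1,990.35 + $7,506.70 = $9,497.05
Ending inventory: 18 @ $17.30 + 326 @ $16.25 + 118 @ $18.50 = $7,791.90
Check: goods available $17,288.95 = COGS $9,497.05 + ending $7,791.90

Ending inventory = $7,791.90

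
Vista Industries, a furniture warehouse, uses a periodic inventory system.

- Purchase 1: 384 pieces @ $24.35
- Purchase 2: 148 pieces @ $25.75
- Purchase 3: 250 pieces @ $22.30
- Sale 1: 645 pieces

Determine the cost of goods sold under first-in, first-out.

Sale 1 (645) [FIFO — oldest first]: 384 @ $24.35 + 148 @ $25.75 + 113 @ $22.30 = $15,681.30
Ending inventory: 137 @ $22.30 = $3,055.10
Check: goods available $18,736.40 = COGS $15,681.30 + ending $3,055.10

COGS = $15,681.30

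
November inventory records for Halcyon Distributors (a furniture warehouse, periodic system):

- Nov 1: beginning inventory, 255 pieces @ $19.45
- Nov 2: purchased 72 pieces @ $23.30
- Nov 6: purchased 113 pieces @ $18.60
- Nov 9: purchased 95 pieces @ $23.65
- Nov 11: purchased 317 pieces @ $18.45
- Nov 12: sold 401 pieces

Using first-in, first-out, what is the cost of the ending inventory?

Ending inventory = $8,820.80

Nov 12, 401 sold [FIFO — oldest first]: 255 @ $19.45 + 72 @ $23.30 + 74 @ $18.60 = $8,013.75
Ending inventory: 39 @ $18.60 + 95 @ $23.65 + 317 @ $18.45 = $8,820.80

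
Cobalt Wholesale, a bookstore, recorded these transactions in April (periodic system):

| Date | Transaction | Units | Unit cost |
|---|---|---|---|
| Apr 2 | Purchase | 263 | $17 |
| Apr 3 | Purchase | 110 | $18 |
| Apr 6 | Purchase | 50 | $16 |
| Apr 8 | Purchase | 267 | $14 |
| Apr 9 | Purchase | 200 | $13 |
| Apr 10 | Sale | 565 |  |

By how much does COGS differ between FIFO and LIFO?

FIFO COGS: 263 @ $17 + 110 @ $18 + 50 @ $16 + 142 @ $14 = $9,239
LIFO COGS: 200 @ $13 + 267 @ $14 + 50 @ $16 + 48 @ $18 = $8,002
Difference = |$9,239 − $8,002| = $1,237

$1,237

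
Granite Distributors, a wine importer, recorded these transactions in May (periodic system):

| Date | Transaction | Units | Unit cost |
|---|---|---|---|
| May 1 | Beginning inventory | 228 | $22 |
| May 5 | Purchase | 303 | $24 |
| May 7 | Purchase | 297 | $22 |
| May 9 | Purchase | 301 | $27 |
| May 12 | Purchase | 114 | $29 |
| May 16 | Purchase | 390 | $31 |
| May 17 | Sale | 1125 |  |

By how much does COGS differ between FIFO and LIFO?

$3,768

FIFO COGS: 228 @ $22 + 303 @ $24 + 297 @ $22 + 297 @ $27 = $26,841
LIFO COGS: 390 @ $31 + 114 @ $29 + 301 @ $27 + 297 @ $22 + 23 @ $24 = $30,609
Difference = |$26,841 − $30,609| = $3,768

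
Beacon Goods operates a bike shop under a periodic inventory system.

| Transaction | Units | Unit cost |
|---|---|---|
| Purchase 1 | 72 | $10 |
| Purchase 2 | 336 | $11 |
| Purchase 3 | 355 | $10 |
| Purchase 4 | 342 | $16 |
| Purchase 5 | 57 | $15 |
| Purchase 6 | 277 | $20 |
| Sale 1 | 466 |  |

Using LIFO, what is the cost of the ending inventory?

Sale 1 (466) [LIFO — newest first]: 277 @ $20 + 57 @ $15 + 132 @ $16 = $8,507
Ending inventory: 72 @ $10 + 336 @ $11 + 355 @ $10 + 210 @ $16 = $11,326
Check: goods available $19,833 = COGS $8,507 + ending $11,326

Ending inventory = $11,326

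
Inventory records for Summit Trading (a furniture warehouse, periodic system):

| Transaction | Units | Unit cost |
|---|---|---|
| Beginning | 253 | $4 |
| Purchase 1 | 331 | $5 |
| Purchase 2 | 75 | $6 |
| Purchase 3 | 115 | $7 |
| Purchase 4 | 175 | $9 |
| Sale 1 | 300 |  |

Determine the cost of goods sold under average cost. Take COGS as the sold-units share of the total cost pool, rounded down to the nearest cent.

COGS = $1,737.72

Sale 1, sell 300: 300/949 × $5,497.00 → $1,737.72
Ending inventory (cost pool remaining) = $3,759.28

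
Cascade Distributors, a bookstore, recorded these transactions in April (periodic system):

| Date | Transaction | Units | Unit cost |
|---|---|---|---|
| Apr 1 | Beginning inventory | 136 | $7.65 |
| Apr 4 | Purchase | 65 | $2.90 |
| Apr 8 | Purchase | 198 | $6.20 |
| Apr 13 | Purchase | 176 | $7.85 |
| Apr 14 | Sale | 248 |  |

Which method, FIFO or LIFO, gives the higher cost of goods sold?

FIFO COGS: 136 @ $7.65 + 65 @ $2.90 + 47 @ $6.20 = $1,520.30
LIFO COGS: 176 @ $7.85 + 72 @ $6.20 = $1,828.00

LIFO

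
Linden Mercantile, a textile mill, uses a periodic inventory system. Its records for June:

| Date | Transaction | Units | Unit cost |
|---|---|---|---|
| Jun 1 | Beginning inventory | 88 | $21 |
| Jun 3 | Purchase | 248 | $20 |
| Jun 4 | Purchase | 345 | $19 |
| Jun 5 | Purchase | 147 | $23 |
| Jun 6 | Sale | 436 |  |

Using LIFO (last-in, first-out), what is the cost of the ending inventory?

Ending inventory = $7,872

Jun 6, 436 sold [LIFO — newest first]: 147 @ $23 + 289 @ $19 = $8,872
Ending inventory: 88 @ $21 + 248 @ $20 + 56 @ $19 = $7,872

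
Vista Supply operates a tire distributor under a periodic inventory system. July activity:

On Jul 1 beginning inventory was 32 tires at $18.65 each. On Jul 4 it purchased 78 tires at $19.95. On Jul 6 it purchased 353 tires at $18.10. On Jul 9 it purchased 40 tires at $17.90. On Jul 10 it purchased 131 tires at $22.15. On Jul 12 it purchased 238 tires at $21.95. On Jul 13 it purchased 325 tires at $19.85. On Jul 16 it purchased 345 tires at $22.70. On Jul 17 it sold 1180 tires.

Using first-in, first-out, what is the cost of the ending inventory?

Ending inventory = $8,168.95

Jul 17, 1180 sold [FIFO — oldest first]: 32 @ $18.65 + 78 @ $19.95 + 353 @ $18.10 + 40 @ $17.90 + 131 @ $22.15 + 238 @ $21.95 + 308 @ $19.85 = $23,497.75
Ending inventory: 17 @ $19.85 + 345 @ $22.70 = $8,168.95
Check: goods available $31,666.70 = COGS $23,497.75 + ending $8,168.95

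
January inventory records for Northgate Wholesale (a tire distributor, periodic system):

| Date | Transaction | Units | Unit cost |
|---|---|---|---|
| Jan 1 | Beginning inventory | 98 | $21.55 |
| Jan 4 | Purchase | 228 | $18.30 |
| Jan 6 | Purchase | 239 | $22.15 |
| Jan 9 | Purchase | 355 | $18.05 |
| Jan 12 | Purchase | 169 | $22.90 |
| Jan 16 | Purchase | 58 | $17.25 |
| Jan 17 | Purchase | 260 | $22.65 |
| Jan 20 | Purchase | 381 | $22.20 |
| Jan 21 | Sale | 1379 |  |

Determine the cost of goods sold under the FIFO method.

Jan 21, 1379 sold [FIFO — oldest first]: 98 @ $21.55 + 228 @ $18.30 + 239 @ $22.15 + 355 @ $18.05 + 169 @ $22.90 + 58 @ $17.25 + 232 @ $22.65 = $28,111.30
Ending inventory: 28 @ $22.65 + 381 @ $22.20 = $9,092.40
Check: goods available $37,203.70 = COGS $28,111.30 + ending $9,092.40

COGS = $28,111.30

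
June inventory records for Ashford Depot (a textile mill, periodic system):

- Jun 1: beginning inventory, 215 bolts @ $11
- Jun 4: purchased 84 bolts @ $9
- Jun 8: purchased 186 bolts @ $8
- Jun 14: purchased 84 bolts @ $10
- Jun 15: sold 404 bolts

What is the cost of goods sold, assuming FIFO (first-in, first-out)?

Jun 15, 404 sold [FIFO — oldest first]: 215 @ $11 + 84 @ $9 + 105 @ $8 = $3,961
Ending inventory: 81 @ $8 + 84 @ $10 = $1,488

COGS = $3,961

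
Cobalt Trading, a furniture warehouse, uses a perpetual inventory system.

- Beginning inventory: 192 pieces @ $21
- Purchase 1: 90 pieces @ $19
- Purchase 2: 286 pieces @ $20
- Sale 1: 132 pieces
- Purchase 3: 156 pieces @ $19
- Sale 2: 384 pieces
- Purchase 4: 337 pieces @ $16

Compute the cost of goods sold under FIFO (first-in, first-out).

COGS = $10,422

Sale 1 (132) [FIFO — oldest first]: 132 @ $21 = $2,772
Sale 2 (384) [FIFO — oldest first]: 60 @ $21 + 90 @ $19 + 234 @ $20 = $7,650
Total COGS = $2,772 + $7,650 = $10,422
Ending inventory: 52 @ $20 + 156 @ $19 + 337 @ $16 = $9,396
Check: goods available $19,818 = COGS $10,422 + ending $9,396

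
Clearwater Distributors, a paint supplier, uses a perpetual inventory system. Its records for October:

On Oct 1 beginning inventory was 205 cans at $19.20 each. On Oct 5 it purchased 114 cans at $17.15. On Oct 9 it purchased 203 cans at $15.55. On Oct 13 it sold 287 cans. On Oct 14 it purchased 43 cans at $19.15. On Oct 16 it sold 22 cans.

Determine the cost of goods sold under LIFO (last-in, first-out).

Oct 13, 287 sold [LIFO — newest first]: 203 @ $15.55 + 84 @ $17.15 = $4,597.25
Oct 16, 22 sold [LIFO — newest first]: 22 @ $19.15 = $421.30
Total COGS = $4,597.25 + $421.30 = $5,018.55
Ending inventory: 205 @ $19.20 + 30 @ $17.15 + 21 @ $19.15 = $4,852.65
Check: goods available $9,871.20 = COGS $5,018.55 + ending $4,852.65

COGS = $5,018.55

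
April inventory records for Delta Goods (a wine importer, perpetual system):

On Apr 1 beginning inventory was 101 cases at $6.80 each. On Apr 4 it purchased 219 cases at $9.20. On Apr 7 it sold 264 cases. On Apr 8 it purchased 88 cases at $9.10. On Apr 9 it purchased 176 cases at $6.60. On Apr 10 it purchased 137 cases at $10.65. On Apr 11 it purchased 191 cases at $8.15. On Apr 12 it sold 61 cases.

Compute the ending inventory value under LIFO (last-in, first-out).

Ending inventory = $4,861.75

Apr 7, 264 sold [LIFO — newest first]: 219 @ $9.20 + 45 @ $6.80 = $2,320.80
Apr 12, 61 sold [LIFO — newest first]: 61 @ $8.15 = $497.15
Total COGS = $2,320.80 + $497.15 = $2,817.95
Ending inventory: 56 @ $6.80 + 88 @ $9.10 + 176 @ $6.60 + 137 @ $10.65 + 130 @ $8.15 = $4,861.75
Check: goods available $7,679.70 = COGS $2,817.95 + ending $4,861.75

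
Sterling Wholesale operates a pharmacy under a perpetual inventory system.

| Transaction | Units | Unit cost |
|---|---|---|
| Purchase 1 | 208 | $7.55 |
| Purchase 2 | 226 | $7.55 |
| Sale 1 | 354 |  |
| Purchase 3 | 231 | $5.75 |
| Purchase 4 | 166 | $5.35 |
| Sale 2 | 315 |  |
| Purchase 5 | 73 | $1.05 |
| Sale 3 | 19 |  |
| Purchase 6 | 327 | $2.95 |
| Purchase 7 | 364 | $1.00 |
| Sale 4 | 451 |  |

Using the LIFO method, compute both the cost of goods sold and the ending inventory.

COGS = $5,058.15; ending inventory = $1,840.20

Sale 1 (354) [LIFO — newest first]: 226 @ $7.55 + 128 @ $7.55 = $2,672.70
Sale 2 (315) [LIFO — newest first]: 166 @ $5.35 + 149 @ $5.75 = $1,744.85
Sale 3 (19) [LIFO — newest first]: 19 @ $1.05 = $19.95
Sale 4 (451) [LIFO — newest first]: 364 @ $1.00 + 87 @ $2.95 = $620.65
Total COGS = $2,672.70 + $1,744.85 + $19.95 + $620.65 = $5,058.15
Ending inventory: 80 @ $7.55 + 82 @ $5.75 + 54 @ $1.05 + 240 @ $2.95 = $1,840.20
Check: goods available $6,898.35 = COGS $5,058.15 + ending $1,840.20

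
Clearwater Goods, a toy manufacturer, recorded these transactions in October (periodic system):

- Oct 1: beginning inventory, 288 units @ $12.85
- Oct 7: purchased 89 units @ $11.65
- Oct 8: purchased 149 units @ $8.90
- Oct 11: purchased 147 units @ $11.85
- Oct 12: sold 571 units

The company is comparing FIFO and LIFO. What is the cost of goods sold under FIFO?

COGS = $6,597.00

FIFO COGS: 288 @ $12.85 + 89 @ $11.65 + 149 @ $8.90 + 45 @ $11.85 = $6,597.00
LIFO COGS: 147 @ $11.85 + 149 @ $8.90 + 89 @ $11.65 + 186 @ $12.85 = $6,495.00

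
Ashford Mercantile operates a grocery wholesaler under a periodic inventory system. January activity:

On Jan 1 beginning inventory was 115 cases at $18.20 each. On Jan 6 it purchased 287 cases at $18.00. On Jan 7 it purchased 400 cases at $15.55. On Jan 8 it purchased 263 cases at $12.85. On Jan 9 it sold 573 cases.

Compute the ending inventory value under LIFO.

Jan 9, 573 sold [LIFO — newest first]: 263 @ $12.85 + 310 @ $15.55 = $8,200.05
Ending inventory: 115 @ $18.20 + 287 @ $18.00 + 90 @ $15.55 = $8,658.50

Ending inventory = $8,658.50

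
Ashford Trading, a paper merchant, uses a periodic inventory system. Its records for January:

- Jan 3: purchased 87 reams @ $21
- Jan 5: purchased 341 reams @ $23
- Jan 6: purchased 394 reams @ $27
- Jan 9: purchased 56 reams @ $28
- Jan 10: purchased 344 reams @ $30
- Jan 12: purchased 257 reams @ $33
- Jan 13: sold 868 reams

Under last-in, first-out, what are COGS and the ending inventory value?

Jan 13, 868 sold [LIFO — newest first]: 257 @ $33 + 344 @ $30 + 56 @ $28 + 211 @ $27 = $26,066
Ending inventory: 87 @ $21 + 341 @ $23 + 183 @ $27 = $14,611
Check: goods available $40,677 = COGS $26,066 + ending $14,611

COGS = $26,066; ending inventory = $14,611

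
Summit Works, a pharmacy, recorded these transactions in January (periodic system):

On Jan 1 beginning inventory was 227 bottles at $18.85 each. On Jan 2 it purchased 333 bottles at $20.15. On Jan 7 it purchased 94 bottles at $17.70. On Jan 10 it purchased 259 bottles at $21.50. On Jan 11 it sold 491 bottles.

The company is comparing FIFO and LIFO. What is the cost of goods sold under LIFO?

FIFO COGS: 227 @ $18.85 + 264 @ $20.15 = $9,598.55
LIFO COGS: 259 @ $21.50 + 94 @ $17.70 + 138 @ $20.15 = $10,013.00

COGS = $10,013.00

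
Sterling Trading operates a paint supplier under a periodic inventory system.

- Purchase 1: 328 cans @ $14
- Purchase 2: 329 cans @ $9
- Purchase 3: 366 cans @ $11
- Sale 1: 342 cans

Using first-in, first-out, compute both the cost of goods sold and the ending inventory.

COGS = $4,718; ending inventory = $6,861

Sale 1 (342) [FIFO — oldest first]: 328 @ $14 + 14 @ $9 = $4,718
Ending inventory: 315 @ $9 + 366 @ $11 = $6,861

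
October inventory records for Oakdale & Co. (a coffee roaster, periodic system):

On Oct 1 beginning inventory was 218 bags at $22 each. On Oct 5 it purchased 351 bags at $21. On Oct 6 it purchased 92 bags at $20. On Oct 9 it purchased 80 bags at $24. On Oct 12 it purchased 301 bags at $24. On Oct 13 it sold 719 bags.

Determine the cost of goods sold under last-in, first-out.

Oct 13, 719 sold [LIFO — newest first]: 301 @ $24 + 80 @ $24 + 92 @ $20 + 246 @ $21 = $16,150
Ending inventory: 218 @ $22 + 105 @ $21 = $7,001

COGS = $16,150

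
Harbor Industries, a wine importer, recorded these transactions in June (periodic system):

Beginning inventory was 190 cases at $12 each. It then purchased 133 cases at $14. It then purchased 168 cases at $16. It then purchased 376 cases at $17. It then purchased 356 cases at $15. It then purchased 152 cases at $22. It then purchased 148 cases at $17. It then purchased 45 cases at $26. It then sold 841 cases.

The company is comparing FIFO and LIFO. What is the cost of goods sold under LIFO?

FIFO COGS: 190 @ $12 + 133 @ $14 + 168 @ $16 + 350 @ $17 = $12,780
LIFO COGS: 45 @ $26 + 148 @ $17 + 152 @ $22 + 356 @ $15 + 140 @ $17 = $14,750

COGS = $14,750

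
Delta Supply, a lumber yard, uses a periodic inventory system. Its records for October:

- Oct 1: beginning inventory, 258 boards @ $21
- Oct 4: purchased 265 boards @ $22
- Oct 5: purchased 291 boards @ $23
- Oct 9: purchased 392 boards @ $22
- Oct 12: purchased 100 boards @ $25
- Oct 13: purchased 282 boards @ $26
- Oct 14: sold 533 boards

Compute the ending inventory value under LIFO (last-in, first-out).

Oct 14, 533 sold [LIFO — newest first]: 282 @ $26 + 100 @ $25 + 151 @ $22 = $13,154
Ending inventory: 258 @ $21 + 265 @ $22 + 291 @ $23 + 241 @ $22 = $23,243

Ending inventory = $23,243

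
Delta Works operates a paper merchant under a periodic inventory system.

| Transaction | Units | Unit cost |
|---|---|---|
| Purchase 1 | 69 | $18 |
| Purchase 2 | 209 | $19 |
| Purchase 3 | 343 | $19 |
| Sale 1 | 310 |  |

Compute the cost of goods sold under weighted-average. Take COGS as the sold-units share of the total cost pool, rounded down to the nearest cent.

Sale 1, sell 310: 310/621 × $11,730.00 → $5,855.55
Ending inventory (cost pool remaining) = $5,874.45

COGS = $5,855.55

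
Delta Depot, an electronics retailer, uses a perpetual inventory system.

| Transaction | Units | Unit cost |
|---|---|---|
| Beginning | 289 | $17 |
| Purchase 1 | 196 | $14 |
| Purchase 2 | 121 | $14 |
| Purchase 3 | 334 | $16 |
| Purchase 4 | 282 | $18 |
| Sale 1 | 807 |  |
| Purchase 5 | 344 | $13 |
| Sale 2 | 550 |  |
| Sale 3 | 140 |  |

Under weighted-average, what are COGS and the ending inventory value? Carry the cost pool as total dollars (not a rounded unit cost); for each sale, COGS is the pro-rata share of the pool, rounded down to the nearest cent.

COGS = $23,226.05; ending inventory = $1,016.95

After Beginning: 289 on hand, pool $4,913.00 (≈ $17.0000 each)
After Purchase 1: 485 on hand, pool $7,657.00 (≈ $15.7876 each)
After Purchase 2: 606 on hand, pool $9,351.00 (≈ $15.4307 each)
After Purchase 3: 940 on hand, pool $14,695.00 (≈ $15.6330 each)
After Purchase 4: 1222 on hand, pool $19,771.00 (≈ $16.1792 each)
Sale 1, sell 807: 807/1222 × $19,771.00 → $13,056.62
After Purchase 5: 759 on hand, pool $11,186.38 (≈ $14.7383 each)
Sale 2, sell 550: 550/759 × $11,186.38 → $8,106.07
Sale 3, sell 140: 140/209 × $3,080.31 → $2,063.36
Total COGS = $13,056.62 + $8,106.07 + $2,063.36 = $23,226.05
Ending inventory (cost pool remaining) = $1,016.95
Check: goods available $24,243.00 = COGS $23,226.05 + ending $1,016.95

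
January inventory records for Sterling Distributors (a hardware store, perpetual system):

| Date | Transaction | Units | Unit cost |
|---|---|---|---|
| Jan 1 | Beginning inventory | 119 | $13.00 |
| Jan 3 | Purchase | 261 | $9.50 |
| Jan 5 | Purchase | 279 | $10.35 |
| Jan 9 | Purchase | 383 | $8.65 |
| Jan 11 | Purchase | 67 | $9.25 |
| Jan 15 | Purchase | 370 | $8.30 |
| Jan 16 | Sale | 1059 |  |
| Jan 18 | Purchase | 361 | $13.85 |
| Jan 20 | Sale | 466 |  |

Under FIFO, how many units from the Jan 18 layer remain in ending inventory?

Jan 16, 1059 sold [FIFO — oldest first]: 119 @ $13.00 + 261 @ $9.50 + 279 @ $10.35 + 383 @ $8.65 + 17 @ $9.25 = $10,384.35
Jan 20, 466 sold [FIFO — oldest first]: 50 @ $9.25 + 370 @ $8.30 + 46 @ $13.85 = $4,170.60
Total COGS = $10,384.35 + $4,170.60 = $14,554.95
Ending inventory: 315 @ $13.85 = $4,362.75

315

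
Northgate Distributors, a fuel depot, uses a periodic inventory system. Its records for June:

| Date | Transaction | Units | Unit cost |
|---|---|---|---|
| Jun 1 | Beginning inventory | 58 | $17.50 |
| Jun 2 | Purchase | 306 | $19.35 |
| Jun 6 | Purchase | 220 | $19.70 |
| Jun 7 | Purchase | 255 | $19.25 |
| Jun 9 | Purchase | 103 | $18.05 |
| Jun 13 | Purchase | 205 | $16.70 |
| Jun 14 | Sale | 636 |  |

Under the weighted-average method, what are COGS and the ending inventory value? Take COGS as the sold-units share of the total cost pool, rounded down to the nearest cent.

Jun 14, sell 636: 636/1147 × $21,461.50 → $11,900.18
Ending inventory (cost pool remaining) = $9,561.32
Check: goods available $21,461.50 = COGS $11,900.18 + ending $9,561.32

COGS = $11,900.18; ending inventory = $9,561.32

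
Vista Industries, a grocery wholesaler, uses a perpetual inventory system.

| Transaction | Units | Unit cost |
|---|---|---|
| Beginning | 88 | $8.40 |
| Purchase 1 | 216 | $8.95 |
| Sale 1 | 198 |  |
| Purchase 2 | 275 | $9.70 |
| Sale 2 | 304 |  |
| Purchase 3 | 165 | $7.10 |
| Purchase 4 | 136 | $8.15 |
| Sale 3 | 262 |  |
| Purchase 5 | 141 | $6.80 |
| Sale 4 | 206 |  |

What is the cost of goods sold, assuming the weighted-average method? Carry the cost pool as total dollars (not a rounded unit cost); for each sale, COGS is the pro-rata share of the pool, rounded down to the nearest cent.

COGS = $8,205.19

After Beginning: 88 on hand, pool $739.20 (≈ $8.4000 each)
After Purchase 1: 304 on hand, pool $2,672.40 (≈ $8.7908 each)
Sale 1, sell 198: 198/304 × $2,672.40 → $1,740.57
After Purchase 2: 381 on hand, pool $3,599.33 (≈ $9.4471 each)
Sale 2, sell 304: 304/381 × $3,599.33 → $2,871.90
After Purchase 3: 242 on hand, pool $1,898.93 (≈ $7.8468 each)
After Purchase 4: 378 on hand, pool $3,007.33 (≈ $7.9559 each)
Sale 3, sell 262: 262/378 × $3,007.33 → $2,084.44
After Purchase 5: 257 on hand, pool $1,881.69 (≈ $7.3218 each)
Sale 4, sell 206: 206/257 × $1,881.69 → $1,508.28
Total COGS = $1,740.57 + $2,871.90 + $2,084.44 + $1,508.28 = $8,205.19
Ending inventory (cost pool remaining) = $373.41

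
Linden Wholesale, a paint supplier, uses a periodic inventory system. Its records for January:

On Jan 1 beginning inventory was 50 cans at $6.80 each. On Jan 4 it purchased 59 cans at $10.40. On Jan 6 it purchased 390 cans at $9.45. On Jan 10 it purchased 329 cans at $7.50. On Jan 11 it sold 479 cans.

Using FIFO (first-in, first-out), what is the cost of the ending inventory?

Ending inventory = $2,656.50

Jan 11, 479 sold [FIFO — oldest first]: 50 @ $6.80 + 59 @ $10.40 + 370 @ $9.45 = $4,450.10
Ending inventory: 20 @ $9.45 + 329 @ $7.50 = $2,656.50
Check: goods available $7,106.60 = COGS $4,450.10 + ending $2,656.50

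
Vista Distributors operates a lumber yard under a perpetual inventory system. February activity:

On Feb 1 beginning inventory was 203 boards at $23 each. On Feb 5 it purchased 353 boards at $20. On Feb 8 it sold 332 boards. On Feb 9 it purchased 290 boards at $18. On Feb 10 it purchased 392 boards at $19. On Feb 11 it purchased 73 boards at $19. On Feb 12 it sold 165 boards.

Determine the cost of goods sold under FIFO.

Feb 8, 332 sold [FIFO — oldest first]: 203 @ $23 + 129 @ $20 = $7,249
Feb 12, 165 sold [FIFO — oldest first]: 165 @ $20 = $3,300
Total COGS = $7,249 + $3,300 = $10,549
Ending inventory: 59 @ $20 + 290 @ $18 + 392 @ $19 + 73 @ $19 = $15,235

COGS = $10,549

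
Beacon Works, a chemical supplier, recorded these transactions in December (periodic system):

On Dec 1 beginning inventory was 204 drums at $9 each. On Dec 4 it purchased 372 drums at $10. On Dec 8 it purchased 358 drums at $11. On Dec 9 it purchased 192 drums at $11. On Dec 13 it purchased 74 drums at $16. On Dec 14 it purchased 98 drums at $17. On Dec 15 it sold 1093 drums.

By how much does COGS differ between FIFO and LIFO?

$1,367

FIFO COGS: 204 @ $9 + 372 @ $10 + 358 @ $11 + 159 @ $11 = $11,243
LIFO COGS: 98 @ $17 + 74 @ $16 + 192 @ $11 + 358 @ $11 + 371 @ $10 = $12,610
Difference = |$11,243 − $12,610| = $1,367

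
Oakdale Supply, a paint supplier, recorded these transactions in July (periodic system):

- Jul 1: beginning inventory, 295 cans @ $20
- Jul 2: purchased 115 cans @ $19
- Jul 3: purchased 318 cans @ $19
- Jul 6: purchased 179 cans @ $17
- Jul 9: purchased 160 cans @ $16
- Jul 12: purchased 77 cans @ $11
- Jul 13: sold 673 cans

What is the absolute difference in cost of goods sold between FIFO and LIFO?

FIFO COGS: 295 @ $20 + 115 @ $19 + 263 @ $19 = $13,082
LIFO COGS: 77 @ $11 + 160 @ $16 + 179 @ $17 + 257 @ $19 = $11,333
Difference = |$13,082 − $11,333| = $1,749

$1,749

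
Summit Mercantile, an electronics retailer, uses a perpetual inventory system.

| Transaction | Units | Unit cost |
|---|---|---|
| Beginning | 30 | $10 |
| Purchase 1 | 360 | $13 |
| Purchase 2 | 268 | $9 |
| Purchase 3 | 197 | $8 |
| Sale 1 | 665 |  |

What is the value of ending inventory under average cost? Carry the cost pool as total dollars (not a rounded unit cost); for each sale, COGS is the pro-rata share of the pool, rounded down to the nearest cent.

After Beginning: 30 on hand, pool $300.00 (≈ $10.0000 each)
After Purchase 1: 390 on hand, pool $4,980.00 (≈ $12.7692 each)
After Purchase 2: 658 on hand, pool $7,392.00 (≈ $11.2340 each)
After Purchase 3: 855 on hand, pool $8,968.00 (≈ $10.4889 each)
Sale 1, sell 665: 665/855 × $8,968.00 → $6,975.11
Ending inventory (cost pool remaining) = $1,992.89

Ending inventory = $1,992.89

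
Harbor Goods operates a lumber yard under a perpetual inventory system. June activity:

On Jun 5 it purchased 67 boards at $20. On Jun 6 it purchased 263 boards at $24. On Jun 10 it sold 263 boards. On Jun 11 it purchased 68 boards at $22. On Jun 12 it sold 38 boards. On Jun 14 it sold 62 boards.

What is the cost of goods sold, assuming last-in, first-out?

Jun 10, 263 sold [LIFO — newest first]: 263 @ $24 = $6,312
Jun 12, 38 sold [LIFO — newest first]: 38 @ $22 = $836
Jun 14, 62 sold [LIFO — newest first]: 30 @ $22 + 32 @ $20 = $1,300
Total COGS = $6,312 + $836 + $1,300 = $8,448
Ending inventory: 35 @ $20 = $700

COGS = $8,448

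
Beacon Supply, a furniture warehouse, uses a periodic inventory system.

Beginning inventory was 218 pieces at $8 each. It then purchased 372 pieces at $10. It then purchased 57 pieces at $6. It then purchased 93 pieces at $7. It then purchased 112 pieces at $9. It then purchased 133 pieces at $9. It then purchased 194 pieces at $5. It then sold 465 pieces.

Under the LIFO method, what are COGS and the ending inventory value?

Sale 1 (465) [LIFO — newest first]: 194 @ $5 + 133 @ $9 + 112 @ $9 + 26 @ $7 = $3,357
Ending inventory: 218 @ $8 + 372 @ $10 + 57 @ $6 + 67 @ $7 = $6,275

COGS = $3,357; ending inventory = $6,275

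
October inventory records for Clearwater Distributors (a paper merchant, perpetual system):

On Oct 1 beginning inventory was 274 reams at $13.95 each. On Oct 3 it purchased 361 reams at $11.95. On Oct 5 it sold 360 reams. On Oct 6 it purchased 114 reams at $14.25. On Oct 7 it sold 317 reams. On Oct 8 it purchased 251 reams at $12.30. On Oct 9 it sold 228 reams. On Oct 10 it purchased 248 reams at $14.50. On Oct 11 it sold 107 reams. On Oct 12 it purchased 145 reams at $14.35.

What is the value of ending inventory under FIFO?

Ending inventory = $5,502.75

Oct 5, 360 sold [FIFO — oldest first]: 274 @ $13.95 + 86 @ $11.95 = $4,850.00
Oct 7, 317 sold [FIFO — oldest first]: 275 @ $11.95 + 42 @ $14.25 = $3,884.75
Oct 9, 228 sold [FIFO — oldest first]: 72 @ $14.25 + 156 @ $12.30 = $2,944.80
Oct 11, 107 sold [FIFO — oldest first]: 95 @ $12.30 + 12 @ $14.50 = $1,342.50
Total COGS = $4,850.00 + $3,884.75 + $2,944.80 + $1,342.50 = $13,022.05
Ending inventory: 236 @ $14.50 + 145 @ $14.35 = $5,502.75
Check: goods available $18,524.80 = COGS $13,022.05 + ending $5,502.75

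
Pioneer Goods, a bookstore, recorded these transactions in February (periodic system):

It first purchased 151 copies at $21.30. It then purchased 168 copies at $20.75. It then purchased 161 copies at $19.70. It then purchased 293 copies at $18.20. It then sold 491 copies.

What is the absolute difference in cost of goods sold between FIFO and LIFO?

FIFO COGS: 151 @ $21.30 + 168 @ $20.75 + 161 @ $19.70 + 11 @ $18.20 = $10,074.20
LIFO COGS: 293 @ $18.20 + 161 @ $19.70 + 37 @ $20.75 = $9,272.05
Difference = |$10,074.20 − $9,272.05| = $802.15

$802.15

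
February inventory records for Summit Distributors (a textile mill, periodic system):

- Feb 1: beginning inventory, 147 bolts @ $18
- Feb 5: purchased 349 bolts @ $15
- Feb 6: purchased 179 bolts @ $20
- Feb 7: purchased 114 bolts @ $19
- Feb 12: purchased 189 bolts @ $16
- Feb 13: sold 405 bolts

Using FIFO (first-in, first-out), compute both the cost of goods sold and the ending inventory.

Feb 13, 405 sold [FIFO — oldest first]: 147 @ $18 + 258 @ $15 = $6,516
Ending inventory: 91 @ $15 + 179 @ $20 + 114 @ $19 + 189 @ $16 = $10,135

COGS = $6,516; ending inventory = $10,135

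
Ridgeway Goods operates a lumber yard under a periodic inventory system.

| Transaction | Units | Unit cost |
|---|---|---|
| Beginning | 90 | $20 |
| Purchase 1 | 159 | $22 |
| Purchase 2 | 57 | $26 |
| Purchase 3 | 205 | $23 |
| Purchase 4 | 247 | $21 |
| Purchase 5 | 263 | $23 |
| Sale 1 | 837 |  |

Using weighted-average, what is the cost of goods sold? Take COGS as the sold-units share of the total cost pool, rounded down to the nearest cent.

Sale 1, sell 837: 837/1021 × $22,731.00 → $18,634.52
Ending inventory (cost pool remaining) = $4,096.48
Check: goods available $22,731.00 = COGS $18,634.52 + ending $4,096.48

COGS = $18,634.52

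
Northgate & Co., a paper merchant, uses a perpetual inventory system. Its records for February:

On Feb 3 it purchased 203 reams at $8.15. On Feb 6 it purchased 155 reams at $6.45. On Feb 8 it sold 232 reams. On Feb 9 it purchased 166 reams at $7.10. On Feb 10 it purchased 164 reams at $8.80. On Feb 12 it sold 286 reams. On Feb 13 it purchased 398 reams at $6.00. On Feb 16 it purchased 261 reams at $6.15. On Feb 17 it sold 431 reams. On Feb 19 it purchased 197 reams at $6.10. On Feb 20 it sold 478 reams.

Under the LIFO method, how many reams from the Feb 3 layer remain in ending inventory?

Feb 8, 232 sold [LIFO — newest first]: 155 @ $6.45 + 77 @ $8.15 = $1,627.30
Feb 12, 286 sold [LIFO — newest first]: 164 @ $8.80 + 122 @ $7.10 = $2,309.40
Feb 17, 431 sold [LIFO — newest first]: 261 @ $6.15 + 170 @ $6.00 = $2,625.15
Feb 20, 478 sold [LIFO — newest first]: 197 @ $6.10 + 228 @ $6.00 + 44 @ $7.10 + 9 @ $8.15 = $2,955.45
Total COGS = $1,627.30 + $2,309.40 + $2,625.15 + $2,955.45 = $9,517.30
Ending inventory: 117 @ $8.15 = $953.55

117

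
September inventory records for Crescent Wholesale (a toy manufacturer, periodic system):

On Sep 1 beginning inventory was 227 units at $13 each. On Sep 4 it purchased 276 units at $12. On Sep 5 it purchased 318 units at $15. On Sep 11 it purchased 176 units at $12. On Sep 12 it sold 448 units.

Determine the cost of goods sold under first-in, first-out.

COGS = $5,603

Sep 12, 448 sold [FIFO — oldest first]: 227 @ $13 + 221 @ $12 = $5,603
Ending inventory: 55 @ $12 + 318 @ $15 + 176 @ $12 = $7,542
Check: goods available $13,145 = COGS $5,603 + ending $7,542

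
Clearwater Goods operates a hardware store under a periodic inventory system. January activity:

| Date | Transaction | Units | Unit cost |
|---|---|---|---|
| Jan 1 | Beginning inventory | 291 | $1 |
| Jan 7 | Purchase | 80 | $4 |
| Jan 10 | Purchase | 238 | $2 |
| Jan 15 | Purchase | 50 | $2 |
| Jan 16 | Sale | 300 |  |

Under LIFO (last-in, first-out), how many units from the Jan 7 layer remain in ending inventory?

Jan 16, 300 sold [LIFO — newest first]: 50 @ $2 + 238 @ $2 + 12 @ $4 = $624
Ending inventory: 291 @ $1 + 68 @ $4 = $563

68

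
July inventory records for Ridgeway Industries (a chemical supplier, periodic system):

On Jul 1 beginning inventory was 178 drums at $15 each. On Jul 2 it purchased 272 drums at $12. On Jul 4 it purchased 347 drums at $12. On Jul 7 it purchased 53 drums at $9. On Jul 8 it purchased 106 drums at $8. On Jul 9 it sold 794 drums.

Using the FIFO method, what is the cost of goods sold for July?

COGS = $10,062

Jul 9, 794 sold [FIFO — oldest first]: 178 @ $15 + 272 @ $12 + 344 @ $12 = $10,062
Ending inventory: 3 @ $12 + 53 @ $9 + 106 @ $8 = $1,361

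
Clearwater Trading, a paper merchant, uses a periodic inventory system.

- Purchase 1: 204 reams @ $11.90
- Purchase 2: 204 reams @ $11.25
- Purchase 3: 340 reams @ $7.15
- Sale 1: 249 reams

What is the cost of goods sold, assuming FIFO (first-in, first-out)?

Sale 1 (249) [FIFO — oldest first]: 204 @ $11.90 + 45 @ $11.25 = $2,933.85
Ending inventory: 159 @ $11.25 + 340 @ $7.15 = $4,219.75

COGS = $2,933.85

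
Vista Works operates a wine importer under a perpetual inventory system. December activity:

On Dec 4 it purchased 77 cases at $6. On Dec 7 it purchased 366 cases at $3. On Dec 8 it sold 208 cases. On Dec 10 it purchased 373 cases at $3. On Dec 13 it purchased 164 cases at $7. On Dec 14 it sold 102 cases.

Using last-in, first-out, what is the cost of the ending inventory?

Ending inventory = $2,489

Dec 8, 208 sold [LIFO — newest first]: 208 @ $3 = $624
Dec 14, 102 sold [LIFO — newest first]: 102 @ $7 = $714
Total COGS = $624 + $714 = $1,338
Ending inventory: 77 @ $6 + 158 @ $3 + 373 @ $3 + 62 @ $7 = $2,489
Check: goods available $3,827 = COGS $1,338 + ending $2,489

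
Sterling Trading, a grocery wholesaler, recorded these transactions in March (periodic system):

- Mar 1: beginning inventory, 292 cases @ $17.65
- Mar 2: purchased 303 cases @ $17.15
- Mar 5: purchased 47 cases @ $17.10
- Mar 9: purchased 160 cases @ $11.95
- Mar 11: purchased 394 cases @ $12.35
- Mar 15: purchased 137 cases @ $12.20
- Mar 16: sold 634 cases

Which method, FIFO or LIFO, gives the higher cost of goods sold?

FIFO COGS: 292 @ $17.65 + 303 @ $17.15 + 39 @ $17.10 = $11,017.15
LIFO COGS: 137 @ $12.20 + 394 @ $12.35 + 103 @ $11.95 = $7,768.15

FIFO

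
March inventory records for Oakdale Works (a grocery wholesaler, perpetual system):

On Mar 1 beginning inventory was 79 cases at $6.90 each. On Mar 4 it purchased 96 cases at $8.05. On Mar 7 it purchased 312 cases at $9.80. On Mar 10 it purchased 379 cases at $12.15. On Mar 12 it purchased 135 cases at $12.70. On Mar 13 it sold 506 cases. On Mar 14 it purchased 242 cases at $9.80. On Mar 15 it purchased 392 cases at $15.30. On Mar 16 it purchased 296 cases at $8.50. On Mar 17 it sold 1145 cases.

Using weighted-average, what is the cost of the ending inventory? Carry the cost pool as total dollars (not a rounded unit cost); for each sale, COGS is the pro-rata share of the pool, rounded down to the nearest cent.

Ending inventory = $3,178.03

After Mar 1: 79 on hand, pool $545.10 (≈ $6.9000 each)
After Mar 4: 175 on hand, pool $1,317.90 (≈ $7.5309 each)
After Mar 7: 487 on hand, pool $4,375.50 (≈ $8.9846 each)
After Mar 10: 866 on hand, pool $8,980.35 (≈ $10.3699 each)
After Mar 12: 1001 on hand, pool $10,694.85 (≈ $10.6842 each)
Mar 13, sell 506: 506/1001 × $10,694.85 → $5,406.18
After Mar 14: 737 on hand, pool $7,660.27 (≈ $10.3939 each)
After Mar 15: 1129 on hand, pool $13,657.87 (≈ $12.0973 each)
After Mar 16: 1425 on hand, pool $16,173.87 (≈ $11.3501 each)
Mar 17, sell 1145: 1145/1425 × $16,173.87 → $12,995.84
Total COGS = $5,406.18 + $12,995.84 = $18,402.02
Ending inventory (cost pool remaining) = $3,178.03
Check: goods available $21,580.05 = COGS $18,402.02 + ending $3,178.03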